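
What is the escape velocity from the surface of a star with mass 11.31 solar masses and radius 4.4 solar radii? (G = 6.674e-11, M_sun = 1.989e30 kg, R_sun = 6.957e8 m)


M = 11.31 * 1.989e30 kg = 2.249559e+31 kg; R = 4.4 * 6.957e8 m = 3.06108e+09 m. v_esc = sqrt(2GM/R) = sqrt(2 * 6.674e-11 * 2.249559e+31 / 3.06108e+09) = 990420.1173

990420.1173 m/s


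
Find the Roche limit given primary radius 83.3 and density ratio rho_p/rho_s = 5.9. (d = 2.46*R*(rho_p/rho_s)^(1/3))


d_Roche = 2.46 * 83.3 * 5.9^(1/3) = 370.2804

370.2804


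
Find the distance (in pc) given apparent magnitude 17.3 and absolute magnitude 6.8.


d = 10^((m - M + 5)/5) = 10^((17.3 - 6.8 + 5)/5) = 1258.9254

1258.9254 pc


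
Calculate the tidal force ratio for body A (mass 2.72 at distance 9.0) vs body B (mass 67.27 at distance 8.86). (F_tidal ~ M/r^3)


Ratio = (M1/r1^3) / (M2/r2^3) = (2.72/9.0^3) / (67.27/8.86^3) = 0.0386

0.0386


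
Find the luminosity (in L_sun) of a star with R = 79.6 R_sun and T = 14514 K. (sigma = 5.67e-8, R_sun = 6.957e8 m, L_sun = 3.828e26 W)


R = 79.6 * 6.957e8 m = 5.537772e+10 m. L = 4*pi*R^2*sigma*T^4 = 4*pi*(5.537772e+10)^2 * 5.67e-8 * 14514^4 = 9.696422711e+31 W. L/L_sun = 9.696422711e+31 / 3.828e26 = 253302.5787

253302.5787 L_sun


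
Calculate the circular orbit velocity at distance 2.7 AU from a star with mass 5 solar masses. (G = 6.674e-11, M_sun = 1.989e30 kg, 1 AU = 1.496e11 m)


v = sqrt(GM/r) = sqrt(6.674e-11 * 9.945e+30 / 4.039e+11) = 40536.6463

40536.6463 m/s


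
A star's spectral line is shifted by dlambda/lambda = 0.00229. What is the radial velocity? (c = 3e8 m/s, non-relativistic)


v = (dlambda/lambda) * c = 0.00229 * 3e8 = 687000.0

687000.0 m/s


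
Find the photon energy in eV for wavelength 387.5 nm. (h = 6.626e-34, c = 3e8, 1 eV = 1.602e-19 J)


E = hc/lambda = 6.626e-34 * 3e8 / 3.875e-07 = 5.130e-19 J = 3.2021 eV

3.2021 eV


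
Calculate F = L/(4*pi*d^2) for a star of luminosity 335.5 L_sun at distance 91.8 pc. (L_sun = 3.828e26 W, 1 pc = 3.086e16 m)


F = L / (4*pi*d^2) = 1.284e+29 / (4*pi*(2.833e+18)^2) = 1.273e-09

1.273e-09 W/m^2


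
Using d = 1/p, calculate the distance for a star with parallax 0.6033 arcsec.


d = 1/p = 1/0.6033 = 1.6576

1.6576 pc


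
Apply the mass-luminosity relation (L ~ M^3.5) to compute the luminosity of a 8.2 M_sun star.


L/L_sun = (M/M_sun)^3.5 = 8.2^3.5 = 1578.8777

1578.8777 L_sun


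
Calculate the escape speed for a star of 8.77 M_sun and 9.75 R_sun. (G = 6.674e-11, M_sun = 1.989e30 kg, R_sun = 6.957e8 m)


M = 8.77 * 1.989e30 kg = 1.744353e+31 kg; R = 9.75 * 6.957e8 m = 6.783075e+09 m. v_esc = sqrt(2GM/R) = sqrt(2 * 6.674e-11 * 1.744353e+31 / 6.783075e+09) = 585884.4583

585884.4583 m/s


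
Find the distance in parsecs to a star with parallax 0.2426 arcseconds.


d = 1/p = 1/0.2426 = 4.122

4.122 pc


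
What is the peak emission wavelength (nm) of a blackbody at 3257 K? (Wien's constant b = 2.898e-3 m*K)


lam_max = b / T = 2.898e-3 / 3257 = 8.898e-07 m = 889.7759 nm

889.7759 nm


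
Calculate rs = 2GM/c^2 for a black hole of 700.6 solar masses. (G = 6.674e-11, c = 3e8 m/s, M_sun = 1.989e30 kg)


M = 700.6 * 1.989e30 kg = 1.3934934e+33 kg. rs = 2GM/c^2 = 2 * 6.674e-11 * 1.3934934e+33 / (3e8)^2 = 2.067e+06

2.067e+06 m


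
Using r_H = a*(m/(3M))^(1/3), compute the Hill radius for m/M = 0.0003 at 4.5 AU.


r_H = a * (m/3M)^(1/3) = 4.5 * (0.0003/3)^(1/3) = 0.2089

0.2089 AU


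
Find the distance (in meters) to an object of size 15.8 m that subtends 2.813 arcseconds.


D = size / theta_rad, theta_rad = 2.813 * pi/(180*3600) = 1.364e-05, D = 1.159e+06

1.159e+06 m


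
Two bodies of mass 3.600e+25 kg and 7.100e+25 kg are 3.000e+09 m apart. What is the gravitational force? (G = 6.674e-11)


F = G*m1*m2/r^2 = 6.674e-11 * 3.600e+25 * 7.100e+25 / (3.000e+09)^2 = 6.674e-11 * 2.556e+51 / 9.000e+18 = 1.895e+22

1.895e+22 N


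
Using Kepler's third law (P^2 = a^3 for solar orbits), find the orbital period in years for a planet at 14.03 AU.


P = a^(3/2) = 14.03^1.5 = 52.5517

52.5517 years


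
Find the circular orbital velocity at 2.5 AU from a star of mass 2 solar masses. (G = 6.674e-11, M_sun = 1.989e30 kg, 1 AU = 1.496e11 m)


v = sqrt(GM/r) = sqrt(6.674e-11 * 3.978e+30 / 3.740e+11) = 26643.4027

26643.4027 m/s


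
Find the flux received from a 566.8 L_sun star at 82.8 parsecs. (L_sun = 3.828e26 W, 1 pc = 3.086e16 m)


F = L / (4*pi*d^2) = 2.170e+29 / (4*pi*(2.555e+18)^2) = 2.644e-09

2.644e-09 W/m^2


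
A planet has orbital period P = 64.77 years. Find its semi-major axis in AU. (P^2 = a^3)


a = P^(2/3) = 64.77^(2/3) = 16.1281

16.1281 AU


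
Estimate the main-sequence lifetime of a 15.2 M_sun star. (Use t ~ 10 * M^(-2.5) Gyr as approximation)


t = 10 * M^(-2.5) = 10 * 15.2^(-2.5) = 0.0111

0.0111 Gyr


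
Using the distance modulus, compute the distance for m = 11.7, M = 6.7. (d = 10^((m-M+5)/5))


d = 10^((m - M + 5)/5) = 10^((11.7 - 6.7 + 5)/5) = 100.0

100.0 pc


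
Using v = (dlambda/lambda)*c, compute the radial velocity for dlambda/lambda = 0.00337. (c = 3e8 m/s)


v = (dlambda/lambda) * c = 0.00337 * 3e8 = 1.011e+06

1.011e+06 m/s


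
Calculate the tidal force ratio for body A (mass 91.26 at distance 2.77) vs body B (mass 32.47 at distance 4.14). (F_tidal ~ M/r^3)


Ratio = (M1/r1^3) / (M2/r2^3) = (91.26/2.77^3) / (32.47/4.14^3) = 9.3834

9.3834


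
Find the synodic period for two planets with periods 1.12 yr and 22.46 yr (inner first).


1/P_syn = |1/P1 - 1/P2| = |1/1.12 - 1/22.46| => P_syn = 1.1788

1.1788 years


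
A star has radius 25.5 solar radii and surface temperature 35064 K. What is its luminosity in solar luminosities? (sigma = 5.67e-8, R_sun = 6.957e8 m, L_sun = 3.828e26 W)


R = 25.5 * 6.957e8 m = 1.774035e+10 m. L = 4*pi*R^2*sigma*T^4 = 4*pi*(1.774035e+10)^2 * 5.67e-8 * 35064^4 = 3.3897145e+32 W. L/L_sun = 3.3897145e+32 / 3.828e26 = 885505.3552

885505.3552 L_sun


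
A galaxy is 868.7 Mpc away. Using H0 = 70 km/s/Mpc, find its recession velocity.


v = H0 * d = 70 * 868.7 = 60809.0

60809.0 km/s


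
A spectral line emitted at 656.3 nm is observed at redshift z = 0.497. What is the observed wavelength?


lam_obs = lam_emit * (1 + z) = 656.3 * (1 + 0.497) = 982.4811

982.4811 nm


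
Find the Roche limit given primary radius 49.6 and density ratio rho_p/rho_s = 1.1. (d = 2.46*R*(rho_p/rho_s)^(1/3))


d_Roche = 2.46 * 49.6 * 1.1^(1/3) = 125.9547

125.9547


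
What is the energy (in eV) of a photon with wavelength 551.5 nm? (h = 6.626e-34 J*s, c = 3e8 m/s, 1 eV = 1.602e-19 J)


E = hc/lambda = 6.626e-34 * 3e8 / 5.515e-07 = 3.604e-19 J = 2.2499 eV

2.2499 eV


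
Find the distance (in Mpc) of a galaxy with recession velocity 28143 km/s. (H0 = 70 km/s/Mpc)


d = v / H0 = 28143 / 70 = 402.0429

402.0429 Mpc


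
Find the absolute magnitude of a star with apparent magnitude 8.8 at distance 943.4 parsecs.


M = m - 5*log10(d) + 5 = 8.8 - 5*log10(943.4) + 5 = -1.0735

-1.0735


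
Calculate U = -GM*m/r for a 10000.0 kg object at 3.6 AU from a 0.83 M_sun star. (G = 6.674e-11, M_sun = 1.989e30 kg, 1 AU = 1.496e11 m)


M = 0.83 * 1.989e30 kg = 1.65087e+30 kg; r = 3.6 AU * 1.496e11 m/AU = 5.3856e+11 m. U = -GM*m/r = -(6.674e-11 * 1.65087e+30 * 10000.0) / 5.3856e+11 = -2.046e+12

-2.046e+12 J


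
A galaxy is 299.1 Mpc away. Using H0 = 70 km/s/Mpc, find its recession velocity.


v = H0 * d = 70 * 299.1 = 20937.0

20937.0 km/s


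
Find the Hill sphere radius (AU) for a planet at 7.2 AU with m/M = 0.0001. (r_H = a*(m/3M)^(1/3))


r_H = a * (m/3M)^(1/3) = 7.2 * (0.0001/3)^(1/3) = 0.2317

0.2317 AU


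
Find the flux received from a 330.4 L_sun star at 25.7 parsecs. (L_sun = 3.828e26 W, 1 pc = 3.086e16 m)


F = L / (4*pi*d^2) = 1.265e+29 / (4*pi*(7.931e+17)^2) = 1.600e-08

1.600e-08 W/m^2


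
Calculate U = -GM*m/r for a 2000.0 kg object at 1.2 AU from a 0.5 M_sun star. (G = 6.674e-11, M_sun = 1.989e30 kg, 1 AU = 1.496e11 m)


M = 0.5 * 1.989e30 kg = 9.945e+29 kg; r = 1.2 AU * 1.496e11 m/AU = 1.7952e+11 m. U = -GM*m/r = -(6.674e-11 * 9.945e+29 * 2000.0) / 1.7952e+11 = -7.394e+11

-7.394e+11 J


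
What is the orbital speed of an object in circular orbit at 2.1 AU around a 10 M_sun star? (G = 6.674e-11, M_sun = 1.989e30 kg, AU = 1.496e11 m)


v = sqrt(GM/r) = sqrt(6.674e-11 * 1.989e+31 / 3.142e+11) = 65003.2467

65003.2467 m/s


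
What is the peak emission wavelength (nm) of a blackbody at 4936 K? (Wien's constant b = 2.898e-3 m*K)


lam_max = b / T = 2.898e-3 / 4936 = 5.871e-07 m = 587.1151 nm

587.1151 nm


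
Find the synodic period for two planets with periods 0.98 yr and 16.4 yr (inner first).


1/P_syn = |1/P1 - 1/P2| = |1/0.98 - 1/16.4| => P_syn = 1.0423

1.0423 years


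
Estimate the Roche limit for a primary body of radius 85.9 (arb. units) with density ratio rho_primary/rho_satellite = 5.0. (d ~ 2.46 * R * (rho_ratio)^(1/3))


d_Roche = 2.46 * 85.9 * 5.0^(1/3) = 361.3419

361.3419


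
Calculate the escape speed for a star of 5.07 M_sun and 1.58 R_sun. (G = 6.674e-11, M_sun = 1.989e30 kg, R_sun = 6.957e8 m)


M = 5.07 * 1.989e30 kg = 1.008423e+31 kg; R = 1.58 * 6.957e8 m = 1.099206e+09 m. v_esc = sqrt(2GM/R) = sqrt(2 * 6.674e-11 * 1.008423e+31 / 1.099206e+09) = 1.107e+06

1.107e+06 m/s


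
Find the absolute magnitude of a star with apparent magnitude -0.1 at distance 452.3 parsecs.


M = m - 5*log10(d) + 5 = -0.1 - 5*log10(452.3) + 5 = -8.3771

-8.3771


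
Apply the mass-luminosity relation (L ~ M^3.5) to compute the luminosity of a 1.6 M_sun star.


L/L_sun = (M/M_sun)^3.5 = 1.6^3.5 = 5.1811

5.1811 L_sun


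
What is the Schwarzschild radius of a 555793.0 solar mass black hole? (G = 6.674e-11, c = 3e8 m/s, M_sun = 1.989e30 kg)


M = 555793.0 * 1.989e30 kg = 1.105472277e+36 kg. rs = 2GM/c^2 = 2 * 6.674e-11 * 1.105472277e+36 / (3e8)^2 = 1.640e+09

1.640e+09 m


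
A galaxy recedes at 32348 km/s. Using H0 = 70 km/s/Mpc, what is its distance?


d = v / H0 = 32348 / 70 = 462.1143

462.1143 Mpc


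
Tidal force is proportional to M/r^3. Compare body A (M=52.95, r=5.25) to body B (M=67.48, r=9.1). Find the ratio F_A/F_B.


Ratio = (M1/r1^3) / (M2/r2^3) = (52.95/5.25^3) / (67.48/9.1^3) = 4.0864

4.0864


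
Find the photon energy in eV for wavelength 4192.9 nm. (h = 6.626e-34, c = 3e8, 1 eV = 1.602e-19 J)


E = hc/lambda = 6.626e-34 * 3e8 / 4.193e-06 = 4.741e-20 J = 0.2959 eV

0.2959 eV


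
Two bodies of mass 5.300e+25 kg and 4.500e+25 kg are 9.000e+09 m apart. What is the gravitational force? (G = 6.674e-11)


F = G*m1*m2/r^2 = 6.674e-11 * 5.300e+25 * 4.500e+25 / (9.000e+09)^2 = 6.674e-11 * 2.385e+51 / 8.100e+19 = 1.965e+21

1.965e+21 N


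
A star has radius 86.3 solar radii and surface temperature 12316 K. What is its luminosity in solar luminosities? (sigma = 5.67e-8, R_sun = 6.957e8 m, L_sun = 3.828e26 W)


R = 86.3 * 6.957e8 m = 6.003891e+10 m. L = 4*pi*R^2*sigma*T^4 = 4*pi*(6.003891e+10)^2 * 5.67e-8 * 12316^4 = 5.909316375e+31 W. L/L_sun = 5.909316375e+31 / 3.828e26 = 154370.8562

154370.8562 L_sun


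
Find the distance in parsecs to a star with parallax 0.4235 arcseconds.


d = 1/p = 1/0.4235 = 2.3613

2.3613 pc


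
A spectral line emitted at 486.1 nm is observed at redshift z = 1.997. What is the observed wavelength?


lam_obs = lam_emit * (1 + z) = 486.1 * (1 + 1.997) = 1456.8417

1456.8417 nm


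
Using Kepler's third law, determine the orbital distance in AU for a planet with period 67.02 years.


a = P^(2/3) = 67.02^(2/3) = 16.4995

16.4995 AU


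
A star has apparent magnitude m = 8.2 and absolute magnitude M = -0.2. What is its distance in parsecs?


d = 10^((m - M + 5)/5) = 10^((8.2 - -0.2 + 5)/5) = 478.6301

478.6301 pc


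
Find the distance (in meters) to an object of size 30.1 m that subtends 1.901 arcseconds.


D = size / theta_rad, theta_rad = 1.901 * pi/(180*3600) = 9.216e-06, D = 3.266e+06

3.266e+06 m


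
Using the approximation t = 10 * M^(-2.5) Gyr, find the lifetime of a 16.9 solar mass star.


t = 10 * M^(-2.5) = 10 * 16.9^(-2.5) = 0.0085

0.0085 Gyr


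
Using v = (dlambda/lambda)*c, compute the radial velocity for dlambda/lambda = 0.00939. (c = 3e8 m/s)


v = (dlambda/lambda) * c = 0.00939 * 3e8 = 2.817e+06

2.817e+06 m/s


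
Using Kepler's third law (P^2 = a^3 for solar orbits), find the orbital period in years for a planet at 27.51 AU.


P = a^(3/2) = 27.51^1.5 = 144.2899

144.2899 years


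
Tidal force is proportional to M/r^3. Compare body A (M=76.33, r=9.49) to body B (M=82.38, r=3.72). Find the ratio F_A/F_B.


Ratio = (M1/r1^3) / (M2/r2^3) = (76.33/9.49^3) / (82.38/3.72^3) = 0.0558

0.0558


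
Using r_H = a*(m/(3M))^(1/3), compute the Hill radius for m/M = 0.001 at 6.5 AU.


r_H = a * (m/3M)^(1/3) = 6.5 * (0.001/3)^(1/3) = 0.4507

0.4507 AU


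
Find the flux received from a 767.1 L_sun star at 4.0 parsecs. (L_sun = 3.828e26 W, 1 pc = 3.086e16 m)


F = L / (4*pi*d^2) = 2.936e+29 / (4*pi*(1.234e+17)^2) = 1.534e-06

1.534e-06 W/m^2


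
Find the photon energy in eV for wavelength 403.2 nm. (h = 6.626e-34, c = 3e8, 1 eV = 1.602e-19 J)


E = hc/lambda = 6.626e-34 * 3e8 / 4.032e-07 = 4.930e-19 J = 3.0774 eV

3.0774 eV


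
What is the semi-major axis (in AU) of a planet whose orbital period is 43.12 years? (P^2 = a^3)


a = P^(2/3) = 43.12^(2/3) = 12.2966

12.2966 AU


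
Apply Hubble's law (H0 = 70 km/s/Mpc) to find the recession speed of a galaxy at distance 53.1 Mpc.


v = H0 * d = 70 * 53.1 = 3717.0

3717.0 km/s


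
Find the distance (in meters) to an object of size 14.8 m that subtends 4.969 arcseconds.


D = size / theta_rad, theta_rad = 4.969 * pi/(180*3600) = 2.409e-05, D = 614352.8139

614352.8139 m


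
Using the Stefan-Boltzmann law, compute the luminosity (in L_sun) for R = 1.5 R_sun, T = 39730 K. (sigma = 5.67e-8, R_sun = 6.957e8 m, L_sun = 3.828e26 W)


R = 1.5 * 6.957e8 m = 1.04355e+09 m. L = 4*pi*R^2*sigma*T^4 = 4*pi*(1.04355e+09)^2 * 5.67e-8 * 39730^4 = 1.933275325e+30 W. L/L_sun = 1.933275325e+30 / 3.828e26 = 5050.3535

5050.3535 L_sun


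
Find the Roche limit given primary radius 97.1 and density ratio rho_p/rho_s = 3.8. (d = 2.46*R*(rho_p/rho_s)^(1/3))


d_Roche = 2.46 * 97.1 * 3.8^(1/3) = 372.7482

372.7482


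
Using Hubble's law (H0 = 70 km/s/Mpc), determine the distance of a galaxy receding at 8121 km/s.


d = v / H0 = 8121 / 70 = 116.0143

116.0143 Mpc


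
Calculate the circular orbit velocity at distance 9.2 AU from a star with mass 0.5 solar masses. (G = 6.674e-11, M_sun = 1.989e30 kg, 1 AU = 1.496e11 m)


v = sqrt(GM/r) = sqrt(6.674e-11 * 9.945e+29 / 1.376e+12) = 6944.4169

6944.4169 m/s


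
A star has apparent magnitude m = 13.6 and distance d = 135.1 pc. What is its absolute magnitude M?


M = m - 5*log10(d) + 5 = 13.6 - 5*log10(135.1) + 5 = 7.9467

7.9467


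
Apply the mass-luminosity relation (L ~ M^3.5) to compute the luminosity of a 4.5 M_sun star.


L/L_sun = (M/M_sun)^3.5 = 4.5^3.5 = 193.3053

193.3053 L_sun


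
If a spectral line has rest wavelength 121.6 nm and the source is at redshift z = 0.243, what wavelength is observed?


lam_obs = lam_emit * (1 + z) = 121.6 * (1 + 0.243) = 151.1488

151.1488 nm


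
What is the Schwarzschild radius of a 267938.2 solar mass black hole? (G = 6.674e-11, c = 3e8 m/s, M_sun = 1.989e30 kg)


M = 267938.2 * 1.989e30 kg = 5.329290798e+35 kg. rs = 2GM/c^2 = 2 * 6.674e-11 * 5.329290798e+35 / (3e8)^2 = 7.904e+08

7.904e+08 m


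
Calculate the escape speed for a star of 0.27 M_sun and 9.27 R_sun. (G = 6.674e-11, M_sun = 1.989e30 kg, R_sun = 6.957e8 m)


M = 0.27 * 1.989e30 kg = 5.3703e+29 kg; R = 9.27 * 6.957e8 m = 6.449139e+09 m. v_esc = sqrt(2GM/R) = sqrt(2 * 6.674e-11 * 5.3703e+29 / 6.449139e+09) = 105428.1301

105428.1301 m/s


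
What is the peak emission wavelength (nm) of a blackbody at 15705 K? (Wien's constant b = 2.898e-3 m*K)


lam_max = b / T = 2.898e-3 / 15705 = 1.845e-07 m = 184.5272 nm

184.5272 nm


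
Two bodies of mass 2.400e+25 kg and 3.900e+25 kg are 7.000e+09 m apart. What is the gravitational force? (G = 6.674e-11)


F = G*m1*m2/r^2 = 6.674e-11 * 2.400e+25 * 3.900e+25 / (7.000e+09)^2 = 6.674e-11 * 9.360e+50 / 4.900e+19 = 1.275e+21

1.275e+21 N


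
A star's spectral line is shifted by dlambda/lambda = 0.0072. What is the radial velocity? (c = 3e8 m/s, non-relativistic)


v = (dlambda/lambda) * c = 0.0072 * 3e8 = 2.160e+06

2.160e+06 m/s


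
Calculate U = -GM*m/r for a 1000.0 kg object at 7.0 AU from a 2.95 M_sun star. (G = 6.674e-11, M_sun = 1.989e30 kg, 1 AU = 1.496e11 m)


M = 2.95 * 1.989e30 kg = 5.86755e+30 kg; r = 7.0 AU * 1.496e11 m/AU = 1.0472e+12 m. U = -GM*m/r = -(6.674e-11 * 5.86755e+30 * 1000.0) / 1.0472e+12 = -3.739e+11

-3.739e+11 J


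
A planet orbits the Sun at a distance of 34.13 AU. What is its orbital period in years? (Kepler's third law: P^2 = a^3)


P = a^(3/2) = 34.13^1.5 = 199.3905

199.3905 years


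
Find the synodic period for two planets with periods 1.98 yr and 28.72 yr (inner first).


1/P_syn = |1/P1 - 1/P2| = |1/1.98 - 1/28.72| => P_syn = 2.1266

2.1266 years


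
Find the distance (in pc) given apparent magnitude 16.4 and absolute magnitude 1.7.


d = 10^((m - M + 5)/5) = 10^((16.4 - 1.7 + 5)/5) = 8709.6359

8709.6359 pc


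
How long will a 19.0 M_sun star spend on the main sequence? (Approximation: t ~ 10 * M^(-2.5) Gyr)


t = 10 * M^(-2.5) = 10 * 19.0^(-2.5) = 0.0064

0.0064 Gyr


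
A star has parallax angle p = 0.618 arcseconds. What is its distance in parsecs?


d = 1/p = 1/0.618 = 1.6181

1.6181 pc


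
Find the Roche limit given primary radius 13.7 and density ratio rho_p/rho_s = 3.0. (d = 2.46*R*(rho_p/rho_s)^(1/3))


d_Roche = 2.46 * 13.7 * 3.0^(1/3) = 48.6067

48.6067


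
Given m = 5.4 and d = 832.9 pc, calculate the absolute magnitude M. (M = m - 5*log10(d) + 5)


M = m - 5*log10(d) + 5 = 5.4 - 5*log10(832.9) + 5 = -4.203

-4.203


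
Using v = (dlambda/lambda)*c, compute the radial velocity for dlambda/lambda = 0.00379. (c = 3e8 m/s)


v = (dlambda/lambda) * c = 0.00379 * 3e8 = 1.137e+06

1.137e+06 m/s


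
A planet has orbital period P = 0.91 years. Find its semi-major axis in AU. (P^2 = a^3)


a = P^(2/3) = 0.91^(2/3) = 0.9391

0.9391 AU


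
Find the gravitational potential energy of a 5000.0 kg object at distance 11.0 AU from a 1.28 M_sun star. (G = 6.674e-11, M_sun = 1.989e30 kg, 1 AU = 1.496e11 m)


M = 1.28 * 1.989e30 kg = 2.54592e+30 kg; r = 11.0 AU * 1.496e11 m/AU = 1.6456e+12 m. U = -GM*m/r = -(6.674e-11 * 2.54592e+30 * 5000.0) / 1.6456e+12 = -5.163e+11

-5.163e+11 J


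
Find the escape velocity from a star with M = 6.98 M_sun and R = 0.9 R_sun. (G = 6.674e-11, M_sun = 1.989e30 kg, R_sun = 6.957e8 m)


M = 6.98 * 1.989e30 kg = 1.388322e+31 kg; R = 0.9 * 6.957e8 m = 6.2613e+08 m. v_esc = sqrt(2GM/R) = sqrt(2 * 6.674e-11 * 1.388322e+31 / 6.2613e+08) = 1.720e+06

1.720e+06 m/s


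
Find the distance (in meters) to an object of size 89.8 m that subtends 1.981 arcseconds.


D = size / theta_rad, theta_rad = 1.981 * pi/(180*3600) = 9.604e-06, D = 9.350e+06

9.350e+06 m


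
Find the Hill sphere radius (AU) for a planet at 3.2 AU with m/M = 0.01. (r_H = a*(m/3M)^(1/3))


r_H = a * (m/3M)^(1/3) = 3.2 * (0.01/3)^(1/3) = 0.478

0.478 AU


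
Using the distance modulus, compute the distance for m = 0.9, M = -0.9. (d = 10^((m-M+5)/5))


d = 10^((m - M + 5)/5) = 10^((0.9 - -0.9 + 5)/5) = 22.9087

22.9087 pc


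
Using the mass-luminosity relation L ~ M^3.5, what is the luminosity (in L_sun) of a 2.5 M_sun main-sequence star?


L/L_sun = (M/M_sun)^3.5 = 2.5^3.5 = 24.7053

24.7053 L_sun


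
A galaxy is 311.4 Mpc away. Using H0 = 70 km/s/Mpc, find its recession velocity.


v = H0 * d = 70 * 311.4 = 21798.0

21798.0 km/s


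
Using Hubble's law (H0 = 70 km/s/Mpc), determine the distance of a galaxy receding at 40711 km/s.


d = v / H0 = 40711 / 70 = 581.5857

581.5857 Mpc


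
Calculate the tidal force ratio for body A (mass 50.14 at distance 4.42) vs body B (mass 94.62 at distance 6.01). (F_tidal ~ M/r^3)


Ratio = (M1/r1^3) / (M2/r2^3) = (50.14/4.42^3) / (94.62/6.01^3) = 1.3322

1.3322


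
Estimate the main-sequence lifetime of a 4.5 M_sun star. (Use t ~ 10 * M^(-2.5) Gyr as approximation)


t = 10 * M^(-2.5) = 10 * 4.5^(-2.5) = 0.2328

0.2328 Gyr


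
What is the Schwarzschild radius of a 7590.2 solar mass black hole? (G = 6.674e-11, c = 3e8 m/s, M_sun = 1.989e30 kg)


M = 7590.2 * 1.989e30 kg = 1.50969078e+34 kg. rs = 2GM/c^2 = 2 * 6.674e-11 * 1.50969078e+34 / (3e8)^2 = 2.239e+07

2.239e+07 m


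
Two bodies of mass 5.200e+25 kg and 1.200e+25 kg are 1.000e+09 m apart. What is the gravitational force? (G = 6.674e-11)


F = G*m1*m2/r^2 = 6.674e-11 * 5.200e+25 * 1.200e+25 / (1.000e+09)^2 = 6.674e-11 * 6.240e+50 / 1.000e+18 = 4.165e+22

4.165e+22 N


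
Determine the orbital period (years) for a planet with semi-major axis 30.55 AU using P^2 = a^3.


P = a^(3/2) = 30.55^1.5 = 168.8561

168.8561 years


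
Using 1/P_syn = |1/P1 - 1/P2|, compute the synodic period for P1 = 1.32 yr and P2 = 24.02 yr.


1/P_syn = |1/P1 - 1/P2| = |1/1.32 - 1/24.02| => P_syn = 1.3968

1.3968 years


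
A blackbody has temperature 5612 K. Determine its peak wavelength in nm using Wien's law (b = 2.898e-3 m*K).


lam_max = b / T = 2.898e-3 / 5612 = 5.164e-07 m = 516.3934 nm

516.3934 nm


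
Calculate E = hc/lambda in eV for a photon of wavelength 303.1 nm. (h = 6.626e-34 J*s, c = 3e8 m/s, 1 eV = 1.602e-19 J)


E = hc/lambda = 6.626e-34 * 3e8 / 3.031e-07 = 6.558e-19 J = 4.0938 eV

4.0938 eV


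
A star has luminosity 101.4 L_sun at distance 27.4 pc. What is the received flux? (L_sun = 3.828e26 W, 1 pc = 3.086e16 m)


F = L / (4*pi*d^2) = 3.882e+28 / (4*pi*(8.456e+17)^2) = 4.320e-09

4.320e-09 W/m^2


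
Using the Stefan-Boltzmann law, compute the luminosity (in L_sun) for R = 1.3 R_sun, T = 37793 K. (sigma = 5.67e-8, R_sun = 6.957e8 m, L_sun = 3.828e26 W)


R = 1.3 * 6.957e8 m = 9.0441e+08 m. L = 4*pi*R^2*sigma*T^4 = 4*pi*(9.0441e+08)^2 * 5.67e-8 * 37793^4 = 1.188965093e+30 W. L/L_sun = 1.188965093e+30 / 3.828e26 = 3105.9694

3105.9694 L_sun


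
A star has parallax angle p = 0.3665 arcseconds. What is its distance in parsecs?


d = 1/p = 1/0.3665 = 2.7285

2.7285 pc


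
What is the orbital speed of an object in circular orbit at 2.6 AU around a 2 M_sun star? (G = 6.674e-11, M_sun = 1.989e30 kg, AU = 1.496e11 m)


v = sqrt(GM/r) = sqrt(6.674e-11 * 3.978e+30 / 3.890e+11) = 26126.0059

26126.0059 m/s


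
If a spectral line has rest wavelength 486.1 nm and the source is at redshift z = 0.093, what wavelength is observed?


lam_obs = lam_emit * (1 + z) = 486.1 * (1 + 0.093) = 531.3073

531.3073 nm


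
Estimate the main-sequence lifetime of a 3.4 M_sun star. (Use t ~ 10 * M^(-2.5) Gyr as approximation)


t = 10 * M^(-2.5) = 10 * 3.4^(-2.5) = 0.4691

0.4691 Gyr


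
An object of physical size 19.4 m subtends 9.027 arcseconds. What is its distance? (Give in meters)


D = size / theta_rad, theta_rad = 9.027 * pi/(180*3600) = 4.376e-05, D = 443285.3928

443285.3928 m


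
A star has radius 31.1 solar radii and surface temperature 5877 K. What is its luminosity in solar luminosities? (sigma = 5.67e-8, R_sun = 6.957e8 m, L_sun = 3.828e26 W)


R = 31.1 * 6.957e8 m = 2.163627e+10 m. L = 4*pi*R^2*sigma*T^4 = 4*pi*(2.163627e+10)^2 * 5.67e-8 * 5877^4 = 3.979059841e+29 W. L/L_sun = 3.979059841e+29 / 3.828e26 = 1039.4618

1039.4618 L_sun


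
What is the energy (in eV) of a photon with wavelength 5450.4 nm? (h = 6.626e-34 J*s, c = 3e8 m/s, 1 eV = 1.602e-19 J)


E = hc/lambda = 6.626e-34 * 3e8 / 5.450e-06 = 3.647e-20 J = 0.2277 eV

0.2277 eV


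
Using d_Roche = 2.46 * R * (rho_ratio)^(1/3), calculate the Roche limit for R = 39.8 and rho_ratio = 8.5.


d_Roche = 2.46 * 39.8 * 8.5^(1/3) = 199.8133

199.8133


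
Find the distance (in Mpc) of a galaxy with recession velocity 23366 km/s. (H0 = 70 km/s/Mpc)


d = v / H0 = 23366 / 70 = 333.8

333.8 Mpc


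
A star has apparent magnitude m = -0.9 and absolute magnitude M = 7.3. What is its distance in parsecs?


d = 10^((m - M + 5)/5) = 10^((-0.9 - 7.3 + 5)/5) = 0.2291

0.2291 pc


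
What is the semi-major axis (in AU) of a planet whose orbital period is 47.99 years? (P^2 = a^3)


a = P^(2/3) = 47.99^(2/3) = 13.2059

13.2059 AU


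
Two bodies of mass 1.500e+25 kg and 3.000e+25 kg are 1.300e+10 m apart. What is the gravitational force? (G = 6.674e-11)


F = G*m1*m2/r^2 = 6.674e-11 * 1.500e+25 * 3.000e+25 / (1.300e+10)^2 = 6.674e-11 * 4.500e+50 / 1.690e+20 = 1.777e+20

1.777e+20 N


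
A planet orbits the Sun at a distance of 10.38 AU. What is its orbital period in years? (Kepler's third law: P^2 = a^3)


P = a^(3/2) = 10.38^1.5 = 33.4423

33.4423 years


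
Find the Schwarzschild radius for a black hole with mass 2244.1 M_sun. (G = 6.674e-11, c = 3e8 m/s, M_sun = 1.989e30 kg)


M = 2244.1 * 1.989e30 kg = 4.4635149e+33 kg. rs = 2GM/c^2 = 2 * 6.674e-11 * 4.4635149e+33 / (3e8)^2 = 6.620e+06

6.620e+06 m


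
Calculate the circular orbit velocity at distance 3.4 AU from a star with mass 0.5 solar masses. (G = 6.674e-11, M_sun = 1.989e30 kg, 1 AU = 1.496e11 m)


v = sqrt(GM/r) = sqrt(6.674e-11 * 9.945e+29 / 5.086e+11) = 11423.2647

11423.2647 m/s


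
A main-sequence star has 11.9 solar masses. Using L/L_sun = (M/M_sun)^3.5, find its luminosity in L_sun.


L/L_sun = (M/M_sun)^3.5 = 11.9^3.5 = 5813.188

5813.188 L_sun


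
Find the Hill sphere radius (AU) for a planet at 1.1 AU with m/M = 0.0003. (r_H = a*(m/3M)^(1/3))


r_H = a * (m/3M)^(1/3) = 1.1 * (0.0003/3)^(1/3) = 0.0511

0.0511 AU


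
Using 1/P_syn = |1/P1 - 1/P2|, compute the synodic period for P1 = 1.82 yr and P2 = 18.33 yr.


1/P_syn = |1/P1 - 1/P2| = |1/1.82 - 1/18.33| => P_syn = 2.0206

2.0206 years


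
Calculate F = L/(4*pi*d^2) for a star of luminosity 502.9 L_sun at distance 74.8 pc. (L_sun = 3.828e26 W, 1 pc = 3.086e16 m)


F = L / (4*pi*d^2) = 1.925e+29 / (4*pi*(2.308e+18)^2) = 2.875e-09

2.875e-09 W/m^2


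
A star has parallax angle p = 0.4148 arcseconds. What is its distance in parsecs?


d = 1/p = 1/0.4148 = 2.4108

2.4108 pc


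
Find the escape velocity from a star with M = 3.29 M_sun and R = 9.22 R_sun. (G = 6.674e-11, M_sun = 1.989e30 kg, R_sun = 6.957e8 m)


M = 3.29 * 1.989e30 kg = 6.54381e+30 kg; R = 9.22 * 6.957e8 m = 6.414354e+09 m. v_esc = sqrt(2GM/R) = sqrt(2 * 6.674e-11 * 6.54381e+30 / 6.414354e+09) = 369017.5128

369017.5128 m/s


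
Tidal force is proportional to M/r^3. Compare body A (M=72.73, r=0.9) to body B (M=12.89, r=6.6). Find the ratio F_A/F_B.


Ratio = (M1/r1^3) / (M2/r2^3) = (72.73/0.9^3) / (12.89/6.6^3) = 2225.179

2225.179


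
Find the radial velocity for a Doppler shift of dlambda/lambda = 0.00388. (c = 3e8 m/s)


v = (dlambda/lambda) * c = 0.00388 * 3e8 = 1.164e+06

1.164e+06 m/s


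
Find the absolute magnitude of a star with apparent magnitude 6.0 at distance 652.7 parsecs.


M = m - 5*log10(d) + 5 = 6.0 - 5*log10(652.7) + 5 = -3.0736

-3.0736


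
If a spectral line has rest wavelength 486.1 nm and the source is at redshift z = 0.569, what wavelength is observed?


lam_obs = lam_emit * (1 + z) = 486.1 * (1 + 0.569) = 762.6909

762.6909 nm


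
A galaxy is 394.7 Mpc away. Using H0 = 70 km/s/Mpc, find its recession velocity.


v = H0 * d = 70 * 394.7 = 27629.0

27629.0 km/s


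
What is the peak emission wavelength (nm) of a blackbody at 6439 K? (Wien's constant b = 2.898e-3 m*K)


lam_max = b / T = 2.898e-3 / 6439 = 4.501e-07 m = 450.0699 nm

450.0699 nm


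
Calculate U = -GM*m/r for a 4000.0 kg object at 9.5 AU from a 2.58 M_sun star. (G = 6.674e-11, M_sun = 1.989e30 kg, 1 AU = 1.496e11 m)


M = 2.58 * 1.989e30 kg = 5.13162e+30 kg; r = 9.5 AU * 1.496e11 m/AU = 1.4212e+12 m. U = -GM*m/r = -(6.674e-11 * 5.13162e+30 * 4000.0) / 1.4212e+12 = -9.639e+11

-9.639e+11 J


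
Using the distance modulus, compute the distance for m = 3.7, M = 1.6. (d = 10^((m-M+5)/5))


d = 10^((m - M + 5)/5) = 10^((3.7 - 1.6 + 5)/5) = 26.3027

26.3027 pc


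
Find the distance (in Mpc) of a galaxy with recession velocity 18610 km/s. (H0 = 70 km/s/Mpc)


d = v / H0 = 18610 / 70 = 265.8571

265.8571 Mpc


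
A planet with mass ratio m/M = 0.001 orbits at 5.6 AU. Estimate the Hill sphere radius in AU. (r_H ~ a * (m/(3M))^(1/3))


r_H = a * (m/3M)^(1/3) = 5.6 * (0.001/3)^(1/3) = 0.3883

0.3883 AU


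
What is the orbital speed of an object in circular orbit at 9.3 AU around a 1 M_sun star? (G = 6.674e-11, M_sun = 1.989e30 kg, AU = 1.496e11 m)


v = sqrt(GM/r) = sqrt(6.674e-11 * 1.989e+30 / 1.391e+12) = 9767.9454

9767.9454 m/s


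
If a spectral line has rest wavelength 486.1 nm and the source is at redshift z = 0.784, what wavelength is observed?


lam_obs = lam_emit * (1 + z) = 486.1 * (1 + 0.784) = 867.2024

867.2024 nm


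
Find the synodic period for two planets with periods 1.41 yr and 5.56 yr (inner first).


1/P_syn = |1/P1 - 1/P2| = |1/1.41 - 1/5.56| => P_syn = 1.8891

1.8891 years


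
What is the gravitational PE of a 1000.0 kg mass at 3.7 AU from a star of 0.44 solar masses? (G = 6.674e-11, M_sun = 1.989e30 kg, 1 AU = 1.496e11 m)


M = 0.44 * 1.989e30 kg = 8.7516e+29 kg; r = 3.7 AU * 1.496e11 m/AU = 5.5352e+11 m. U = -GM*m/r = -(6.674e-11 * 8.7516e+29 * 1000.0) / 5.5352e+11 = -1.055e+11

-1.055e+11 J


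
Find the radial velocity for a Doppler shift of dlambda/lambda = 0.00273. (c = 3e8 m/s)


v = (dlambda/lambda) * c = 0.00273 * 3e8 = 819000.0

819000.0 m/s


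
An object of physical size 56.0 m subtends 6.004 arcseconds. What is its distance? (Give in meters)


D = size / theta_rad, theta_rad = 6.004 * pi/(180*3600) = 2.911e-05, D = 1.924e+06

1.924e+06 m


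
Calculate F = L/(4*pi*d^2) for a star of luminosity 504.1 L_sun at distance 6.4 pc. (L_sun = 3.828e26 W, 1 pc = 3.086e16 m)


F = L / (4*pi*d^2) = 1.930e+29 / (4*pi*(1.975e+17)^2) = 3.937e-07

3.937e-07 W/m^2


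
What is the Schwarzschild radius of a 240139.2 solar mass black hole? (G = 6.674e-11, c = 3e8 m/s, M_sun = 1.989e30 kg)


M = 240139.2 * 1.989e30 kg = 4.776368688e+35 kg. rs = 2GM/c^2 = 2 * 6.674e-11 * 4.776368688e+35 / (3e8)^2 = 7.084e+08

7.084e+08 m


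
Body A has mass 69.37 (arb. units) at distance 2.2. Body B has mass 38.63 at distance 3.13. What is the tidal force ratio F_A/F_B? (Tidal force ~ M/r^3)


Ratio = (M1/r1^3) / (M2/r2^3) = (69.37/2.2^3) / (38.63/3.13^3) = 5.1714

5.1714


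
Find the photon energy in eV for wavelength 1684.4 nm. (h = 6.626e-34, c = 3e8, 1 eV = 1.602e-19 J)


E = hc/lambda = 6.626e-34 * 3e8 / 1.684e-06 = 1.180e-19 J = 0.7367 eV

0.7367 eV


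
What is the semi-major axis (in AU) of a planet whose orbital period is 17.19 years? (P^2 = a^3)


a = P^(2/3) = 17.19^(2/3) = 6.6607

6.6607 AU


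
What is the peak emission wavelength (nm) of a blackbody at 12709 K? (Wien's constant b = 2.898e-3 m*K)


lam_max = b / T = 2.898e-3 / 12709 = 2.280e-07 m = 228.0274 nm

228.0274 nm


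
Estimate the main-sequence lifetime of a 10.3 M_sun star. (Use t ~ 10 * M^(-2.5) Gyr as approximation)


t = 10 * M^(-2.5) = 10 * 10.3^(-2.5) = 0.0294

0.0294 Gyr


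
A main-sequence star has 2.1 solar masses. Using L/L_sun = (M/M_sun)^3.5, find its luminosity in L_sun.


L/L_sun = (M/M_sun)^3.5 = 2.1^3.5 = 13.4205

13.4205 L_sun


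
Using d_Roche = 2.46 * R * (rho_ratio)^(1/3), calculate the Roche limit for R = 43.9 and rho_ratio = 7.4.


d_Roche = 2.46 * 43.9 * 7.4^(1/3) = 210.4474

210.4474


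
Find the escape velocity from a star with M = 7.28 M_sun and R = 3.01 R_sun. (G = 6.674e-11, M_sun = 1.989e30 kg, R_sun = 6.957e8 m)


M = 7.28 * 1.989e30 kg = 1.447992e+31 kg; R = 3.01 * 6.957e8 m = 2.094057e+09 m. v_esc = sqrt(2GM/R) = sqrt(2 * 6.674e-11 * 1.447992e+31 / 2.094057e+09) = 960720.2188

960720.2188 m/s


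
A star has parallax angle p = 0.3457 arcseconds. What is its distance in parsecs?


d = 1/p = 1/0.3457 = 2.8927

2.8927 pc


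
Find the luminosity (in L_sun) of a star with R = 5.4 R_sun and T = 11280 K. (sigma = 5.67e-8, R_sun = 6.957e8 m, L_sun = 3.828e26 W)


R = 5.4 * 6.957e8 m = 3.75678e+09 m. L = 4*pi*R^2*sigma*T^4 = 4*pi*(3.75678e+09)^2 * 5.67e-8 * 11280^4 = 1.628024169e+29 W. L/L_sun = 1.628024169e+29 / 3.828e26 = 425.2937

425.2937 L_sun


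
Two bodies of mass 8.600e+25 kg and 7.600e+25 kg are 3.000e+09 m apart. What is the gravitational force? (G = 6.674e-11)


F = G*m1*m2/r^2 = 6.674e-11 * 8.600e+25 * 7.600e+25 / (3.000e+09)^2 = 6.674e-11 * 6.536e+51 / 9.000e+18 = 4.847e+22

4.847e+22 N


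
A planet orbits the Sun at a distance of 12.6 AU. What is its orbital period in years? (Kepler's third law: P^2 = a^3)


P = a^(3/2) = 12.6^1.5 = 44.7256

44.7256 years


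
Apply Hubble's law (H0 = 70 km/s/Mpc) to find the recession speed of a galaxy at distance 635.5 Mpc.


v = H0 * d = 70 * 635.5 = 44485.0

44485.0 km/s


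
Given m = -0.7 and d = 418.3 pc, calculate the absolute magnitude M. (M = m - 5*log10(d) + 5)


M = m - 5*log10(d) + 5 = -0.7 - 5*log10(418.3) + 5 = -8.8074

-8.8074


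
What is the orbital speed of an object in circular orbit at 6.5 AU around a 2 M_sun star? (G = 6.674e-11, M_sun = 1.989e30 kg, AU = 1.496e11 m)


v = sqrt(GM/r) = sqrt(6.674e-11 * 3.978e+30 / 9.724e+11) = 16523.5369

16523.5369 m/s


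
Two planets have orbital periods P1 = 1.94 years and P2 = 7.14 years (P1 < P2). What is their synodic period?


1/P_syn = |1/P1 - 1/P2| = |1/1.94 - 1/7.14| => P_syn = 2.6638

2.6638 years


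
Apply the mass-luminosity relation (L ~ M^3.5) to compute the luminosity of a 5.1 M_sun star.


L/L_sun = (M/M_sun)^3.5 = 5.1^3.5 = 299.5681

299.5681 L_sun


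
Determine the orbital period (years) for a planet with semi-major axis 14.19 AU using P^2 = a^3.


P = a^(3/2) = 14.19^1.5 = 53.4532

53.4532 years


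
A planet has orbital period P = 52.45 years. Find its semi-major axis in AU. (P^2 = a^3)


a = P^(2/3) = 52.45^(2/3) = 14.0119

14.0119 AU


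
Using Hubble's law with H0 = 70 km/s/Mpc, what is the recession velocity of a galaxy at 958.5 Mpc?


v = H0 * d = 70 * 958.5 = 67095.0

67095.0 km/s


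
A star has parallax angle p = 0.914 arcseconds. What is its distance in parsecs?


d = 1/p = 1/0.914 = 1.0941

1.0941 pc


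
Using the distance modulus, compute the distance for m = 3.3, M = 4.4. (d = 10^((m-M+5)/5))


d = 10^((m - M + 5)/5) = 10^((3.3 - 4.4 + 5)/5) = 6.0256

6.0256 pc


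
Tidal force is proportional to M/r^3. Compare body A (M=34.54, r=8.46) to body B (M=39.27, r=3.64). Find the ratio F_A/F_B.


Ratio = (M1/r1^3) / (M2/r2^3) = (34.54/8.46^3) / (39.27/3.64^3) = 0.0701

0.0701


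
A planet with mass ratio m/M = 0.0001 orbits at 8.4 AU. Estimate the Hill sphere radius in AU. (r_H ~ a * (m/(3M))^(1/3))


r_H = a * (m/3M)^(1/3) = 8.4 * (0.0001/3)^(1/3) = 0.2703

0.2703 AU


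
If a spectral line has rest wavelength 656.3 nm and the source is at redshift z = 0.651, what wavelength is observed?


lam_obs = lam_emit * (1 + z) = 656.3 * (1 + 0.651) = 1083.5513

1083.5513 nm


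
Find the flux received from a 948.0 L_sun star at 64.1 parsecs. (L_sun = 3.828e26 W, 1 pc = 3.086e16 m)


F = L / (4*pi*d^2) = 3.629e+29 / (4*pi*(1.978e+18)^2) = 7.380e-09

7.380e-09 W/m^2


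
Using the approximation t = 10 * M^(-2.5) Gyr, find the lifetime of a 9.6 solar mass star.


t = 10 * M^(-2.5) = 10 * 9.6^(-2.5) = 0.035

0.035 Gyr


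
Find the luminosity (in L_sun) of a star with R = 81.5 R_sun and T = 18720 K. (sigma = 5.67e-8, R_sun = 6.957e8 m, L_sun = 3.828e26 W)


R = 81.5 * 6.957e8 m = 5.669955e+10 m. L = 4*pi*R^2*sigma*T^4 = 4*pi*(5.669955e+10)^2 * 5.67e-8 * 18720^4 = 2.81303752e+32 W. L/L_sun = 2.81303752e+32 / 3.828e26 = 734858.2862

734858.2862 L_sun


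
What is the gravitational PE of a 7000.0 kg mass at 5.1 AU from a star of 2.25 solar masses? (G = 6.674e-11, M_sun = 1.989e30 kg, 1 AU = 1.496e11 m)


M = 2.25 * 1.989e30 kg = 4.47525e+30 kg; r = 5.1 AU * 1.496e11 m/AU = 7.6296e+11 m. U = -GM*m/r = -(6.674e-11 * 4.47525e+30 * 7000.0) / 7.6296e+11 = -2.740e+12

-2.740e+12 J


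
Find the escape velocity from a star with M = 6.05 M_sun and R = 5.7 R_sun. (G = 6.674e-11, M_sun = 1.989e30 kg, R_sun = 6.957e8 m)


M = 6.05 * 1.989e30 kg = 1.203345e+31 kg; R = 5.7 * 6.957e8 m = 3.96549e+09 m. v_esc = sqrt(2GM/R) = sqrt(2 * 6.674e-11 * 1.203345e+31 / 3.96549e+09) = 636436.0159

636436.0159 m/s


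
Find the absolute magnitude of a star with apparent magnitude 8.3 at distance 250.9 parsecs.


M = m - 5*log10(d) + 5 = 8.3 - 5*log10(250.9) + 5 = 1.3025

1.3025


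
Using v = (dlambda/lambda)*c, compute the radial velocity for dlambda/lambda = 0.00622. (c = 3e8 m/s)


v = (dlambda/lambda) * c = 0.00622 * 3e8 = 1.866e+06

1.866e+06 m/s


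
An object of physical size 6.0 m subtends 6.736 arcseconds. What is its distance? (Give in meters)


D = size / theta_rad, theta_rad = 6.736 * pi/(180*3600) = 3.266e-05, D = 183727.559

183727.559 m


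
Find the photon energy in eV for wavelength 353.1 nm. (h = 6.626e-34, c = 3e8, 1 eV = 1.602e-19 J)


E = hc/lambda = 6.626e-34 * 3e8 / 3.531e-07 = 5.630e-19 J = 3.5141 eV

3.5141 eV


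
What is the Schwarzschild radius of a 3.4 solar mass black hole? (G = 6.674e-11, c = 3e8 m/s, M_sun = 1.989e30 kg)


M = 3.4 * 1.989e30 kg = 6.7626e+30 kg. rs = 2GM/c^2 = 2 * 6.674e-11 * 6.7626e+30 / (3e8)^2 = 10029.6872

10029.6872 m


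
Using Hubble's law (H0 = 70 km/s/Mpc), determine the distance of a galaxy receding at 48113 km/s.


d = v / H0 = 48113 / 70 = 687.3286

687.3286 Mpc


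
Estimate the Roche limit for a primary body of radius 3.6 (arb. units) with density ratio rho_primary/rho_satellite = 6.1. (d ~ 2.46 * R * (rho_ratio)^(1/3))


d_Roche = 2.46 * 3.6 * 6.1^(1/3) = 16.1813

16.1813


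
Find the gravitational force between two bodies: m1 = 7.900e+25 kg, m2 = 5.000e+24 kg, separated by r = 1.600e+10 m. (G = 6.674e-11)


F = G*m1*m2/r^2 = 6.674e-11 * 7.900e+25 * 5.000e+24 / (1.600e+10)^2 = 6.674e-11 * 3.950e+50 / 2.560e+20 = 1.030e+20

1.030e+20 N


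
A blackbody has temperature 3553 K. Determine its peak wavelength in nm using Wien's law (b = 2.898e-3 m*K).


lam_max = b / T = 2.898e-3 / 3553 = 8.156e-07 m = 815.6487 nm

815.6487 nm


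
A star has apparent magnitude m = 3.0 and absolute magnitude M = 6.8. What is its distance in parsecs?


d = 10^((m - M + 5)/5) = 10^((3.0 - 6.8 + 5)/5) = 1.7378

1.7378 pc


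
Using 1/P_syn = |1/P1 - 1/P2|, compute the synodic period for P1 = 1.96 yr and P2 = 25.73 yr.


1/P_syn = |1/P1 - 1/P2| = |1/1.96 - 1/25.73| => P_syn = 2.1216

2.1216 years


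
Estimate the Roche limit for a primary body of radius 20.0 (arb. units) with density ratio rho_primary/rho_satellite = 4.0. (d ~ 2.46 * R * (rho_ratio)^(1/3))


d_Roche = 2.46 * 20.0 * 4.0^(1/3) = 78.1001

78.1001


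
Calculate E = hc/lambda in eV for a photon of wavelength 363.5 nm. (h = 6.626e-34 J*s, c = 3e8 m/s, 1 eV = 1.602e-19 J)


E = hc/lambda = 6.626e-34 * 3e8 / 3.635e-07 = 5.469e-19 J = 3.4135 eV

3.4135 eV


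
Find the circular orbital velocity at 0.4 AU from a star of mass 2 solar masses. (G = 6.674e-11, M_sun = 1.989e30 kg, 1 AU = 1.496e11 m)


v = sqrt(GM/r) = sqrt(6.674e-11 * 3.978e+30 / 5.984e+10) = 66608.5068

66608.5068 m/s
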